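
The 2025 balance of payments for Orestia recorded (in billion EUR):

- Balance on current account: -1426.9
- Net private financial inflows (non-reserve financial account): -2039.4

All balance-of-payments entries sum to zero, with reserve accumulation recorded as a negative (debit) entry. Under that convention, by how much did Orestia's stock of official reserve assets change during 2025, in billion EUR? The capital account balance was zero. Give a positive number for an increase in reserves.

-3466.3

Official reserve transactions balance = -((-1426.9) + (-2039.4)) = 3466.3
An accumulation of reserves is recorded as a debit (negative entry), so the change in the stock of reserves is the negative of that balance.
Change in official reserves = -(3466.3) = -3466.3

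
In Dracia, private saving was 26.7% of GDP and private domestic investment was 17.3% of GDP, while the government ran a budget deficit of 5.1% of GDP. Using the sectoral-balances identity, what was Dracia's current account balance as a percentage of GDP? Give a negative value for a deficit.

4.3

By the sectoral-balances identity, CA = (S_private - I) + (T - G).
Private balance = 26.7 - 17.3 = 9.4
Government balance (T - G) = -5.1
CA = 9.4 + (-5.1) = 4.3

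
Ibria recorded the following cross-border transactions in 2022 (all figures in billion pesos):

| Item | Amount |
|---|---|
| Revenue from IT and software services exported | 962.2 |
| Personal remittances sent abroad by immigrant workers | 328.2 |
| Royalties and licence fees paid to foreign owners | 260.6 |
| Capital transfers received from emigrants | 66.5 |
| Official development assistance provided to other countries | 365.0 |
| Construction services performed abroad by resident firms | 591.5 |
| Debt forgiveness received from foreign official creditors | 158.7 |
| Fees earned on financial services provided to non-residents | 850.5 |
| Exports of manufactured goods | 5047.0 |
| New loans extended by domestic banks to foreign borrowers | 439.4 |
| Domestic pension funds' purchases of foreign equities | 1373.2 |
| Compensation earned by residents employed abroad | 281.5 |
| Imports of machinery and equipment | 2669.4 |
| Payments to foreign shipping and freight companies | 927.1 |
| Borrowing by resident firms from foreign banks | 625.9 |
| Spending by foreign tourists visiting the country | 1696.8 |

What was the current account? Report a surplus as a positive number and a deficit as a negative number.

Goods: -2669.4 + 5047.0 = 2377.6
Services: 962.2 - 260.6 + 1696.8 + 850.5 - 927.1 + 591.5 = 2913.3
Primary income: 281.5
Secondary income: -328.2 - 365.0 = -693.2
Current account = 2377.6 + 2913.3 + 281.5 + (-693.2) = 4879.2
(Excluded from the current account — capital account: capital transfers received from emigrants 66.5, debt forgiveness received from foreign official creditors 158.7; financial account: new loans extended by domestic banks to foreign borrowers 439.4, domestic pension funds' purchases of foreign equities 1373.2, borrowing by resident firms from foreign banks 625.9.)

4879.2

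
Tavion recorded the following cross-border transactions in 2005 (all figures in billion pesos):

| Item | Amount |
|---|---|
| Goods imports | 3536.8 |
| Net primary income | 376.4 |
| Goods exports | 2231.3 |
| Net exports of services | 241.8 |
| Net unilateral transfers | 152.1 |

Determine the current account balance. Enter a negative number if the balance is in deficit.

Goods balance = 2231.3 - 3536.8 = -1305.5
Services balance = 241.8
Trade balance (goods + services) = -1305.5 + 241.8 = -1063.7
Net primary income = 376.4
Net secondary income = 152.1
Current account = -1063.7 + 376.4 + 152.1 = -535.2

-535.2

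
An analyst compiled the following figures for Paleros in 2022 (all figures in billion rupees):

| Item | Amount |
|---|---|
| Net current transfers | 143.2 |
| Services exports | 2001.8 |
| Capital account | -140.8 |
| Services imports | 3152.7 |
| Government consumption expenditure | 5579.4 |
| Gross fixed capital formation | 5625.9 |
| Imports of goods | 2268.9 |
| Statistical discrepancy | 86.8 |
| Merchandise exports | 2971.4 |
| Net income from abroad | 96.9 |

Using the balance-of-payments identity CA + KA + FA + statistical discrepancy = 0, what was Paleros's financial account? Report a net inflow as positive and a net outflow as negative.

Goods balance = 2971.4 - 2268.9 = 702.5
Services balance = 2001.8 - 3152.7 = -1150.9
Trade balance (goods + services) = 702.5 + (-1150.9) = -448.4
Net primary income = 96.9
Net secondary income = 143.2
Current account = -448.4 + 96.9 + 143.2 = -208.3
Financial account = -(-208.3 + (-140.8) + 86.8) = 262.3

262.3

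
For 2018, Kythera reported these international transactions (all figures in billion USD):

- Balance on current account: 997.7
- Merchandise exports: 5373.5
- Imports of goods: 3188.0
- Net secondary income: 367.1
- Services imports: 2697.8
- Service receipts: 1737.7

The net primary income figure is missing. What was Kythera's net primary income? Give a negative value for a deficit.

-594.8

Current account = goods balance + services balance + net primary income + net secondary income
Sum of the known components = 1592.5
Net primary income = CA - (known components) = 997.7 - 1592.5 = -594.8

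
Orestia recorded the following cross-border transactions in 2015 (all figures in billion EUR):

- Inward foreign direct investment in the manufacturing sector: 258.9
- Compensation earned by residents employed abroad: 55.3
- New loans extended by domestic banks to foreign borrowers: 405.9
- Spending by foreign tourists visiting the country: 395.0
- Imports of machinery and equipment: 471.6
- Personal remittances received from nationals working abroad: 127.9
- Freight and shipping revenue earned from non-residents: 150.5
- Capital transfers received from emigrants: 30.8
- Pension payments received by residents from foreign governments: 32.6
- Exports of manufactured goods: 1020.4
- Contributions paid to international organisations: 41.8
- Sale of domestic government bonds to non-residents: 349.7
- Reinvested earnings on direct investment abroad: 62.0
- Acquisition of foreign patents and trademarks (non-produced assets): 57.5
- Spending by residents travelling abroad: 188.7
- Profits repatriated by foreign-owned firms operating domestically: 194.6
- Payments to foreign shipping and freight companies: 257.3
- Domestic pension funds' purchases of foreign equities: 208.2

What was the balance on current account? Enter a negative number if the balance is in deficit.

Goods: -471.6 + 1020.4 = 548.8
Services: 150.5 + 395.0 - 257.3 - 188.7 = 99.5
Primary income: -194.6 + 62.0 + 55.3 = -77.3
Secondary income: 32.6 + 127.9 - 41.8 = 118.7
Current account = 548.8 + 99.5 + (-77.3) + 118.7 = 689.7
(Excluded from the current account — financial account: inward foreign direct investment in the manufacturing sector 258.9, new loans extended by domestic banks to foreign borrowers 405.9, sale of domestic government bonds to non-residents 349.7, domestic pension funds' purchases of foreign equities 208.2; capital account: capital transfers received from emigrants 30.8, acquisition of foreign patents and trademarks (non-produced assets) 57.5.)

689.7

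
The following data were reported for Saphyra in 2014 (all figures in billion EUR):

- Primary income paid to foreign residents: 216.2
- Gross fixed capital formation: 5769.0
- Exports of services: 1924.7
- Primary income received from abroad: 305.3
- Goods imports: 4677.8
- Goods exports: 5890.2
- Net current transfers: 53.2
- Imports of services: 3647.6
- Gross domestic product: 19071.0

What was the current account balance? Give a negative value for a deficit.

-368.2

Goods balance = 5890.2 - 4677.8 = 1212.4
Services balance = 1924.7 - 3647.6 = -1722.9
Trade balance (goods + services) = 1212.4 + (-1722.9) = -510.5
Net primary income = 305.3 - 216.2 = 89.1
Net secondary income = 53.2
Current account = -510.5 + 89.1 + 53.2 = -368.2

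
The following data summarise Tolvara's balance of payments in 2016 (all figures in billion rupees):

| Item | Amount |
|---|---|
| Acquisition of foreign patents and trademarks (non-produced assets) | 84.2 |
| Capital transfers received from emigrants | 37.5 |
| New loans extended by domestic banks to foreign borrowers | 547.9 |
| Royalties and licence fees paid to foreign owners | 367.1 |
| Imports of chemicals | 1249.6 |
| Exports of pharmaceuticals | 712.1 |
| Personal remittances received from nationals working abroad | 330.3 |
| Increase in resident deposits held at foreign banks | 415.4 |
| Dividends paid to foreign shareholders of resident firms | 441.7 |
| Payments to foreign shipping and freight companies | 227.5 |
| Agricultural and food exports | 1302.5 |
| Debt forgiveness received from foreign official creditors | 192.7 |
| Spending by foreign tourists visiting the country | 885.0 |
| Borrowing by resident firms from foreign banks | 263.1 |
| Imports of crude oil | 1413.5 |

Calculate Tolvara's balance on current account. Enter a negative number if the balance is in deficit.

-469.5

Goods: -1413.5 - 1249.6 + 712.1 + 1302.5 = -648.5
Services: -227.5 - 367.1 + 885.0 = 290.4
Primary income: -441.7
Secondary income: 330.3
Current account = (-648.5) + 290.4 + (-441.7) + 330.3 = -469.5
(Excluded from the current account — capital account: acquisition of foreign patents and trademarks (non-produced assets) 84.2, capital transfers received from emigrants 37.5, debt forgiveness received from foreign official creditors 192.7; financial account: new loans extended by domestic banks to foreign borrowers 547.9, increase in resident deposits held at foreign banks 415.4, borrowing by resident firms from foreign banks 263.1.)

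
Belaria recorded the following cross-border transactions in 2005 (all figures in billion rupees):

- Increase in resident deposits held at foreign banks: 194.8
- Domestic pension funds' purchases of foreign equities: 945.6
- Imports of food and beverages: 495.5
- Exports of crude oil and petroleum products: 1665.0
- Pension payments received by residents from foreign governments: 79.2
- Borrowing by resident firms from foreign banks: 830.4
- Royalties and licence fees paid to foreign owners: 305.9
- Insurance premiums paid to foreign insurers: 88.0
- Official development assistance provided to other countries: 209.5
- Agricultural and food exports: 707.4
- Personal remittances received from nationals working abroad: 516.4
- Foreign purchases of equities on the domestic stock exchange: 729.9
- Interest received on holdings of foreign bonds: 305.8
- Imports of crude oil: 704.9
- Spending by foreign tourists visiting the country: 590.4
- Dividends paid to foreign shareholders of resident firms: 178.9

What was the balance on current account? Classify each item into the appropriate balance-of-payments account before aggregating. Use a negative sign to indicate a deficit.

1881.5

Goods: -704.9 + 1665.0 - 495.5 + 707.4 = 1172.0
Services: -88.0 + 590.4 - 305.9 = 196.5
Primary income: -178.9 + 305.8 = 126.9
Secondary income: -209.5 + 516.4 + 79.2 = 386.1
Current account = 1172.0 + 196.5 + 126.9 + 386.1 = 1881.5
(Excluded from the current account — financial account: increase in resident deposits held at foreign banks 194.8, domestic pension funds' purchases of foreign equities 945.6, borrowing by resident firms from foreign banks 830.4, foreign purchases of equities on the domestic stock exchange 729.9.)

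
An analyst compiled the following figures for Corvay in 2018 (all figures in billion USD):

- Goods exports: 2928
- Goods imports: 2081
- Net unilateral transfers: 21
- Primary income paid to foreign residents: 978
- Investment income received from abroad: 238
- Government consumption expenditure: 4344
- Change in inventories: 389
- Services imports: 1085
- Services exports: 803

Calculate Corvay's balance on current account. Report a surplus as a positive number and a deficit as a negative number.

Goods balance = 2928 - 2081 = 847
Services balance = 803 - 1085 = -282
Trade balance (goods + services) = 847 + (-282) = 565
Net primary income = 238 - 978 = -740
Net secondary income = 21
Current account = 565 + (-740) + 21 = -154

-154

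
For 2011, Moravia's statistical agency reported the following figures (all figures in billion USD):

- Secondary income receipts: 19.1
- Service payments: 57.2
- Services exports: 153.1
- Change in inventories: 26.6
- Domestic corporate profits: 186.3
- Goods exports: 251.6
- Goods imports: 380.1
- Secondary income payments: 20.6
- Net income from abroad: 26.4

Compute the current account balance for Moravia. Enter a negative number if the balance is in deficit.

-7.7

Goods balance = 251.6 - 380.1 = -128.5
Services balance = 153.1 - 57.2 = 95.9
Trade balance (goods + services) = -128.5 + 95.9 = -32.6
Net primary income = 26.4
Net secondary income = 19.1 - 20.6 = -1.5
Current account = -32.6 + 26.4 + (-1.5) = -7.7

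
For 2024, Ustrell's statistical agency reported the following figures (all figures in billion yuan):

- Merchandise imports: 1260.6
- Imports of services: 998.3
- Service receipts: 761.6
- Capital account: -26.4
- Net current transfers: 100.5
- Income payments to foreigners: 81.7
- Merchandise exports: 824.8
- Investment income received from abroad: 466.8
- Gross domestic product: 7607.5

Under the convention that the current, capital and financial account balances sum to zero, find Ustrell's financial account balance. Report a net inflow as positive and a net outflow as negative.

213.3

Goods balance = 824.8 - 1260.6 = -435.8
Services balance = 761.6 - 998.3 = -236.7
Trade balance (goods + services) = -435.8 + (-236.7) = -672.5
Net primary income = 466.8 - 81.7 = 385.1
Net secondary income = 100.5
Current account = -672.5 + 385.1 + 100.5 = -186.9
Financial account = -(-186.9 + (-26.4)) = 213.3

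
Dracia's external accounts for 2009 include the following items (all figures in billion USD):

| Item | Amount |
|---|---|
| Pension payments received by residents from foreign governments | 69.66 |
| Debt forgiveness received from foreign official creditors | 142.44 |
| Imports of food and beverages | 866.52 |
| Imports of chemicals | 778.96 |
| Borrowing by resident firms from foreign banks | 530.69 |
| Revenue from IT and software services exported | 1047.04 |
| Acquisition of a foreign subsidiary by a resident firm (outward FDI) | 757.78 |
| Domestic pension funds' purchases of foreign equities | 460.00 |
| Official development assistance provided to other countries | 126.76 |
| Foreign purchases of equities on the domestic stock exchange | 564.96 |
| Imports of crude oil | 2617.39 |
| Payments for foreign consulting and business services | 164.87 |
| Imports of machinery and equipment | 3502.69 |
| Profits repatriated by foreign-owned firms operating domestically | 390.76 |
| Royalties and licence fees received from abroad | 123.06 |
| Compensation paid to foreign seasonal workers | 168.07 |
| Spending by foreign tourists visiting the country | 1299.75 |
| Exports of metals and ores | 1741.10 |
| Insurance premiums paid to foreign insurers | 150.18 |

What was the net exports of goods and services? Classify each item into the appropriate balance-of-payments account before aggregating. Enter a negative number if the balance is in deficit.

-3869.66

Goods: -3502.69 - 2617.39 - 866.52 + 1741.10 - 778.96 = -6024.46
Services: 123.06 + 1299.75 - 150.18 - 164.87 + 1047.04 = 2154.80
Trade balance = -6024.46 + 2154.80 = -3869.66
(Excluded from the trade balance — secondary income: pension payments received by residents from foreign governments 69.66, official development assistance provided to other countries 126.76; capital account: debt forgiveness received from foreign official creditors 142.44; financial account: borrowing by resident firms from foreign banks 530.69, acquisition of a foreign subsidiary by a resident firm (outward FDI) 757.78, domestic pension funds' purchases of foreign equities 460.00, foreign purchases of equities on the domestic stock exchange 564.96; primary income: profits repatriated by foreign-owned firms operating domestically 390.76, compensation paid to foreign seasonal workers 168.07.)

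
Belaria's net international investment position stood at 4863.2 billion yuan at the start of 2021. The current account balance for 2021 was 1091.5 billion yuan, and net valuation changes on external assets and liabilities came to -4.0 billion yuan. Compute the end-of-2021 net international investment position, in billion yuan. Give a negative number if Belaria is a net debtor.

5950.7

Change in NIIP = current account + net valuation change = 1091.5 + (-4.0) = 1087.5
End-of-year NIIP = 4863.2 + 1087.5 = 5950.7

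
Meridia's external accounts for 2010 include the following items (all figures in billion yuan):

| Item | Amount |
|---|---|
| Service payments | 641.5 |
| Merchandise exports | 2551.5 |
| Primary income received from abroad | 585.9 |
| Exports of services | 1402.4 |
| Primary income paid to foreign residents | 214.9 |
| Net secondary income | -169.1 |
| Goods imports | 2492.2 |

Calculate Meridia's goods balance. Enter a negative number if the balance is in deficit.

59.3

Goods balance = 2551.5 - 2492.2 = 59.3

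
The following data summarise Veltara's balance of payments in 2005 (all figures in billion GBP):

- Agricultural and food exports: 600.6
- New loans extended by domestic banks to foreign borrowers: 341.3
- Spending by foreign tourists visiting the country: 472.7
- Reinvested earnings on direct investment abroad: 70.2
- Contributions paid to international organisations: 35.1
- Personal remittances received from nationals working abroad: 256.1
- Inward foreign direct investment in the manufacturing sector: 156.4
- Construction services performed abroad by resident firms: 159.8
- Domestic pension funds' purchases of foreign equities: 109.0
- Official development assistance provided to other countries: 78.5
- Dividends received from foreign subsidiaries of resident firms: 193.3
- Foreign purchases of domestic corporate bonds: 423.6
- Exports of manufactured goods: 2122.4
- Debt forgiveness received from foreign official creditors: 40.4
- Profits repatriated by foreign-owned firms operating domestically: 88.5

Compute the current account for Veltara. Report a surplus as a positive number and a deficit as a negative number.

Goods: 600.6 + 2122.4 = 2723.0
Services: 472.7 + 159.8 = 632.5
Primary income: -88.5 + 70.2 + 193.3 = 175.0
Secondary income: -78.5 - 35.1 + 256.1 = 142.5
Current account = 2723.0 + 632.5 + 175.0 + 142.5 = 3673.0
(Excluded from the current account — financial account: new loans extended by domestic banks to foreign borrowers 341.3, inward foreign direct investment in the manufacturing sector 156.4, domestic pension funds' purchases of foreign equities 109.0, foreign purchases of domestic corporate bonds 423.6; capital account: debt forgiveness received from foreign official creditors 40.4.)

3673.0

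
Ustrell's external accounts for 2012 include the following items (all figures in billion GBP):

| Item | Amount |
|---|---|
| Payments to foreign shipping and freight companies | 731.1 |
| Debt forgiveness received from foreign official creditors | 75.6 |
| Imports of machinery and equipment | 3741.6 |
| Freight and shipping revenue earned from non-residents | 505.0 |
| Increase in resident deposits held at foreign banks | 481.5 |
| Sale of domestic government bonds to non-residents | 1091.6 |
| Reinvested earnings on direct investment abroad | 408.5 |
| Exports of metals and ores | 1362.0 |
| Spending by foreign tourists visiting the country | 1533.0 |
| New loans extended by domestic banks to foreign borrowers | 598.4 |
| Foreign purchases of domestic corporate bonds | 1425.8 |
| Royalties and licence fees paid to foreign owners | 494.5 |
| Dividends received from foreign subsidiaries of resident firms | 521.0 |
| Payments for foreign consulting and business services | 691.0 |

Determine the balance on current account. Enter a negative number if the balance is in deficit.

Goods: -3741.6 + 1362.0 = -2379.6
Services: 505.0 + 1533.0 - 691.0 - 731.1 - 494.5 = 121.4
Primary income: 521.0 + 408.5 = 929.5
Current account = (-2379.6) + 121.4 + 929.5 = -1328.7
(Excluded from the current account — capital account: debt forgiveness received from foreign official creditors 75.6; financial account: increase in resident deposits held at foreign banks 481.5, sale of domestic government bonds to non-residents 1091.6, new loans extended by domestic banks to foreign borrowers 598.4, foreign purchases of domestic corporate bonds 1425.8.)

-1328.7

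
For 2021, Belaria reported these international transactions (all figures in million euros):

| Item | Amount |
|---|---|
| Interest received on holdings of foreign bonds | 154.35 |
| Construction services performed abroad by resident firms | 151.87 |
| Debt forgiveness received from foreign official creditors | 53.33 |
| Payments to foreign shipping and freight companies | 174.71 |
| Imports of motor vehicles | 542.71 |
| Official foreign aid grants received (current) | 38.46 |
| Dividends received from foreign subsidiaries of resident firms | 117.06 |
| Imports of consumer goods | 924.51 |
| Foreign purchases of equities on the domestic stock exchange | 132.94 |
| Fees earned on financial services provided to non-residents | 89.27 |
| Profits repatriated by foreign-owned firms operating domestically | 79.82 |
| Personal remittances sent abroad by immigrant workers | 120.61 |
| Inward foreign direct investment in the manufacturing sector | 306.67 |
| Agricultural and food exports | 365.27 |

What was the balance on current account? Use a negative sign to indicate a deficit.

Goods: -542.71 - 924.51 + 365.27 = -1101.95
Services: 151.87 + 89.27 - 174.71 = 66.43
Primary income: 117.06 - 79.82 + 154.35 = 191.59
Secondary income: 38.46 - 120.61 = -82.15
Current account = (-1101.95) + 66.43 + 191.59 + (-82.15) = -926.08
(Excluded from the current account — capital account: debt forgiveness received from foreign official creditors 53.33; financial account: foreign purchases of equities on the domestic stock exchange 132.94, inward foreign direct investment in the manufacturing sector 306.67.)

-926.08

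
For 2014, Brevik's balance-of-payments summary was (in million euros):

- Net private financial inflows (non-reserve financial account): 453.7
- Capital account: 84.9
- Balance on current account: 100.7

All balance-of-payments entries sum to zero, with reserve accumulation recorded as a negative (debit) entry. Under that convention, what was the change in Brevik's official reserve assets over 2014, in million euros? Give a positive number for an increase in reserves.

Official reserve transactions balance = -(100.7 + 84.9 + 453.7) = -639.3
An accumulation of reserves is recorded as a debit (negative entry), so the change in the stock of reserves is the negative of that balance.
Change in official reserves = -(-639.3) = 639.3

639.3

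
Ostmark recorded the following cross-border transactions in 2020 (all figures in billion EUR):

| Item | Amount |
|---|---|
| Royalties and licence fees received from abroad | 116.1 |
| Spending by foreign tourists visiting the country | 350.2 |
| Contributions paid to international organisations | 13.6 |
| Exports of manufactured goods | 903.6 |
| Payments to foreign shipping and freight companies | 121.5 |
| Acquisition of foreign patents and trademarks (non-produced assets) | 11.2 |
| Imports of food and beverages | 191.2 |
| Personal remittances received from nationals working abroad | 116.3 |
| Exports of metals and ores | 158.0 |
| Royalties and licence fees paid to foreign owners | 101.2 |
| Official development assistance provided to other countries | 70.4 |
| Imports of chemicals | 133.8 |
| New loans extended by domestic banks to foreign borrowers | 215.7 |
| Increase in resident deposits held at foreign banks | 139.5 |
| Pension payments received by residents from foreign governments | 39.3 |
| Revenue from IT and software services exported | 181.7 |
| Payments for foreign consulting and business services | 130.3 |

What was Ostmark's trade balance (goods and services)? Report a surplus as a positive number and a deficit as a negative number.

Goods: 903.6 + 158.0 - 133.8 - 191.2 = 736.6
Services: 116.1 + 181.7 - 121.5 - 130.3 + 350.2 - 101.2 = 295.0
Trade balance = 736.6 + 295.0 = 1031.6
(Excluded from the trade balance — secondary income: contributions paid to international organisations 13.6, personal remittances received from nationals working abroad 116.3, official development assistance provided to other countries 70.4, pension payments received by residents from foreign governments 39.3; capital account: acquisition of foreign patents and trademarks (non-produced assets) 11.2; financial account: new loans extended by domestic banks to foreign borrowers 215.7, increase in resident deposits held at foreign banks 139.5.)

1031.6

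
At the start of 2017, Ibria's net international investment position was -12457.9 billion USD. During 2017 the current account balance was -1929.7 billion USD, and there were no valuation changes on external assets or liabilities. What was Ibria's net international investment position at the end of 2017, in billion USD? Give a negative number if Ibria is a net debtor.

-14387.6

With no valuation effects, change in NIIP = current account = -1929.7
End-of-year NIIP = -12457.9 + (-1929.7) = -14387.6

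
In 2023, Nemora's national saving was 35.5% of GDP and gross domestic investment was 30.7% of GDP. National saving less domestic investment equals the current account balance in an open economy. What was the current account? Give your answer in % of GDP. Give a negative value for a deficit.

4.8

CA = S - I = 35.5 - 30.7 = 4.8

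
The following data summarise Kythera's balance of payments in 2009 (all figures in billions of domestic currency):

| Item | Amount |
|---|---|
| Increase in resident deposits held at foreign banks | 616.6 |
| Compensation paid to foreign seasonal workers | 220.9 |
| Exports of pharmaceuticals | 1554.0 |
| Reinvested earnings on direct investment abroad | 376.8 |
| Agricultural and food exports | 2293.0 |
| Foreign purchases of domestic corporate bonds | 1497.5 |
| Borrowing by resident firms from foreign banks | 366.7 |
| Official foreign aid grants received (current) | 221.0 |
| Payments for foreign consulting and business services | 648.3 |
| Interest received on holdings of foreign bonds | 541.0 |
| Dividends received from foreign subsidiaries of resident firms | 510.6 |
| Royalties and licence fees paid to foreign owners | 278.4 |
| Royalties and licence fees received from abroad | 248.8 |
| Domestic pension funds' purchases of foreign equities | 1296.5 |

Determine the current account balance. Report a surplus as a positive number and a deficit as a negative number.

Goods: 1554.0 + 2293.0 = 3847.0
Services: -278.4 - 648.3 + 248.8 = -677.9
Primary income: -220.9 + 510.6 + 541.0 + 376.8 = 1207.5
Secondary income: 221.0
Current account = 3847.0 + (-677.9) + 1207.5 + 221.0 = 4597.6
(Excluded from the current account — financial account: increase in resident deposits held at foreign banks 616.6, foreign purchases of domestic corporate bonds 1497.5, borrowing by resident firms from foreign banks 366.7, domestic pension funds' purchases of foreign equities 1296.5.)

4597.6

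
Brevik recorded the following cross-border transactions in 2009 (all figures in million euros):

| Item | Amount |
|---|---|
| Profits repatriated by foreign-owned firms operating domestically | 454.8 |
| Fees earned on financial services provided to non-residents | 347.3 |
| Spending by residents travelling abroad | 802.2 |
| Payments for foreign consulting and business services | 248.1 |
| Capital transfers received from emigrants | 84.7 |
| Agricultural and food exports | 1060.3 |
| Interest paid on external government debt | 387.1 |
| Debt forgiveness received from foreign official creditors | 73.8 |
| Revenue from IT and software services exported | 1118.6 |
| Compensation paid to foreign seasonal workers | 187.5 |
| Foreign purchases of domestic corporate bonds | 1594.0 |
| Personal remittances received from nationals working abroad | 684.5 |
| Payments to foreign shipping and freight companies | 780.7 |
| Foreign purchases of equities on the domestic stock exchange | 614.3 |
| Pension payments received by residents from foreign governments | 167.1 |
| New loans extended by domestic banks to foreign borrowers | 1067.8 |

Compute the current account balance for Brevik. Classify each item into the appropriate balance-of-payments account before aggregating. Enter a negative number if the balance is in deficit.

Goods: 1060.3
Services: 1118.6 - 248.1 + 347.3 - 802.2 - 780.7 = -365.1
Primary income: -454.8 - 387.1 - 187.5 = -1029.4
Secondary income: 167.1 + 684.5 = 851.6
Current account = 1060.3 + (-365.1) + (-1029.4) + 851.6 = 517.4
(Excluded from the current account — capital account: capital transfers received from emigrants 84.7, debt forgiveness received from foreign official creditors 73.8; financial account: foreign purchases of domestic corporate bonds 1594.0, foreign purchases of equities on the domestic stock exchange 614.3, new loans extended by domestic banks to foreign borrowers 1067.8.)

517.4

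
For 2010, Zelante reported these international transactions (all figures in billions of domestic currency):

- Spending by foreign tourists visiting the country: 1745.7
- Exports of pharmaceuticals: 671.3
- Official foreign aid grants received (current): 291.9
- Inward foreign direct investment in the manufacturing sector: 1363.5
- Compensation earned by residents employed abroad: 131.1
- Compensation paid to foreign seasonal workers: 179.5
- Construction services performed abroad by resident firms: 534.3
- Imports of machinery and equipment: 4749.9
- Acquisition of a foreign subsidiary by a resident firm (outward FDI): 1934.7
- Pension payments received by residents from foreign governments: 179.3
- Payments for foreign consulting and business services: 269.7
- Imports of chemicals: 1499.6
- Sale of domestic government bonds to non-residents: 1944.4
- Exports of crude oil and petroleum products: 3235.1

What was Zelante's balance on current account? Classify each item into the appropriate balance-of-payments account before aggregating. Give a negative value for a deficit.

Goods: -1499.6 - 4749.9 + 671.3 + 3235.1 = -2343.1
Services: 534.3 - 269.7 + 1745.7 = 2010.3
Primary income: 131.1 - 179.5 = -48.4
Secondary income: 291.9 + 179.3 = 471.2
Current account = (-2343.1) + 2010.3 + (-48.4) + 471.2 = 90.0
(Excluded from the current account — financial account: inward foreign direct investment in the manufacturing sector 1363.5, acquisition of a foreign subsidiary by a resident firm (outward FDI) 1934.7, sale of domestic government bonds to non-residents 1944.4.)

90.0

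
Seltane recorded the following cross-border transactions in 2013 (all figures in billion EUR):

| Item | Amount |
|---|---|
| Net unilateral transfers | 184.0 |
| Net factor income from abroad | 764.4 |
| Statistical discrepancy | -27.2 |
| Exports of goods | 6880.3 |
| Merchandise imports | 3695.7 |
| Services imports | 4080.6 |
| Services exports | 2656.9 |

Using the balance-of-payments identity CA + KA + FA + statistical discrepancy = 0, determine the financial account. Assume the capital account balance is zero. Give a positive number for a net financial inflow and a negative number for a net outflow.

Goods balance = 6880.3 - 3695.7 = 3184.6
Services balance = 2656.9 - 4080.6 = -1423.7
Trade balance (goods + services) = 3184.6 + (-1423.7) = 1760.9
Net primary income = 764.4
Net secondary income = 184.0
Current account = 1760.9 + 764.4 + 184.0 = 2709.3
Financial account = -(2709.3 + (-27.2)) = -2682.1

-2682.1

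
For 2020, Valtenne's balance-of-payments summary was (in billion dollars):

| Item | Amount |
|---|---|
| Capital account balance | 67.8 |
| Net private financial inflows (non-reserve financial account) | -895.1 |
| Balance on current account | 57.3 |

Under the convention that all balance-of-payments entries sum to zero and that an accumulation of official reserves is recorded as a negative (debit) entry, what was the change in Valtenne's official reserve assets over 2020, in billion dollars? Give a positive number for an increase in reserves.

Official reserve transactions balance = -(57.3 + 67.8 + (-895.1)) = 770.0
An accumulation of reserves is recorded as a debit (negative entry), so the change in the stock of reserves is the negative of that balance.
Change in official reserves = -(770.0) = -770.0

-770.0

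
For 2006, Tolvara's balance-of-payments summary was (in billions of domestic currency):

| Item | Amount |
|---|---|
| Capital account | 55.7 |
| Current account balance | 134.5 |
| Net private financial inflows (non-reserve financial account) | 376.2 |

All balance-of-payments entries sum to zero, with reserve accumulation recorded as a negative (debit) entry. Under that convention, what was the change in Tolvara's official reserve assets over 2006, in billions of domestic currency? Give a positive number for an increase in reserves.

Official reserve transactions balance = -(134.5 + 55.7 + 376.2) = -566.4
An accumulation of reserves is recorded as a debit (negative entry), so the change in the stock of reserves is the negative of that balance.
Change in official reserves = -(-566.4) = 566.4

566.4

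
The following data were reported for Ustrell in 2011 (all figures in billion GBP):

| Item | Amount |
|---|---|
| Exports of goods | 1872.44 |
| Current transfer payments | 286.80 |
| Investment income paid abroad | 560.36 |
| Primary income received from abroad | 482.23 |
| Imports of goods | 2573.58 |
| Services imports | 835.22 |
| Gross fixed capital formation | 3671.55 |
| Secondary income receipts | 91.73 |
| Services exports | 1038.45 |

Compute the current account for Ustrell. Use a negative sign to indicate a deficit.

Goods balance = 1872.44 - 2573.58 = -701.14
Services balance = 1038.45 - 835.22 = 203.23
Trade balance (goods + services) = -701.14 + 203.23 = -497.91
Net primary income = 482.23 - 560.36 = -78.13
Net secondary income = 91.73 - 286.80 = -195.07
Current account = -497.91 + (-78.13) + (-195.07) = -771.11

-771.11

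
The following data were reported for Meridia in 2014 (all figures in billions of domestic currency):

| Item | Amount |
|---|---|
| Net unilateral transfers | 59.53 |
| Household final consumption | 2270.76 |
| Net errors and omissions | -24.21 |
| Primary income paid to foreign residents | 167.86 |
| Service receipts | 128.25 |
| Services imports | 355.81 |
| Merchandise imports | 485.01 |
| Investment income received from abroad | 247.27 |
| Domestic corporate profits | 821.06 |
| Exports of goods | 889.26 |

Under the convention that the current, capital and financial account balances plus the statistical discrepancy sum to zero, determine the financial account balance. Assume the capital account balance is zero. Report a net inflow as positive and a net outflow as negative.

-291.42

Goods balance = 889.26 - 485.01 = 404.25
Services balance = 128.25 - 355.81 = -227.56
Trade balance (goods + services) = 404.25 + (-227.56) = 176.69
Net primary income = 247.27 - 167.86 = 79.41
Net secondary income = 59.53
Current account = 176.69 + 79.41 + 59.53 = 315.63
Financial account = -(315.63 + (-24.21)) = -291.42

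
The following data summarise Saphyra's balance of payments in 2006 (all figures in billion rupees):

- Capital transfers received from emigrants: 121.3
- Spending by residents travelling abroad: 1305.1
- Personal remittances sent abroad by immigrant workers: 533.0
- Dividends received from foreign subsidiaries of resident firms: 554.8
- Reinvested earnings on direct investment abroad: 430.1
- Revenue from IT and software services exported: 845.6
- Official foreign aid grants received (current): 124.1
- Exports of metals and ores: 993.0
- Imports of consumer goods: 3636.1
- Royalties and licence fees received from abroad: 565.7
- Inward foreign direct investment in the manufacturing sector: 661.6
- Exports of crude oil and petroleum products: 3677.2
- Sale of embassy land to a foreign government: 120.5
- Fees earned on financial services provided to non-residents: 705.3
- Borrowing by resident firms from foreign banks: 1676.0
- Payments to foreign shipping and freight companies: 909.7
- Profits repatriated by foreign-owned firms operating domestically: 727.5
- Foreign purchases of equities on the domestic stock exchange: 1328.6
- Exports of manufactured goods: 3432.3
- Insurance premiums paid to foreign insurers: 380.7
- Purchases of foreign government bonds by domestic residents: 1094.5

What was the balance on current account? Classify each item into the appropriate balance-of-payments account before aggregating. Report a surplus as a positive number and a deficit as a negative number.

3836.0

Goods: -3636.1 + 3677.2 + 3432.3 + 993.0 = 4466.4
Services: -909.7 - 380.7 + 845.6 + 705.3 + 565.7 - 1305.1 = -478.9
Primary income: 554.8 - 727.5 + 430.1 = 257.4
Secondary income: -533.0 + 124.1 = -408.9
Current account = 4466.4 + (-478.9) + 257.4 + (-408.9) = 3836.0
(Excluded from the current account — capital account: capital transfers received from emigrants 121.3, sale of embassy land to a foreign government 120.5; financial account: inward foreign direct investment in the manufacturing sector 661.6, borrowing by resident firms from foreign banks 1676.0, foreign purchases of equities on the domestic stock exchange 1328.6, purchases of foreign government bonds by domestic residents 1094.5.)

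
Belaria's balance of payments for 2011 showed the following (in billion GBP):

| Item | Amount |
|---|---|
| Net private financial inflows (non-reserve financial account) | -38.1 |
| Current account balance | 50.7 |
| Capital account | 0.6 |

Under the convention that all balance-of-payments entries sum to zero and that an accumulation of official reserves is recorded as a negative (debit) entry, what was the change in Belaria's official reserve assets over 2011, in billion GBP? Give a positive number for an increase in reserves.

Official reserve transactions balance = -(50.7 + 0.6 + (-38.1)) = -13.2
An accumulation of reserves is recorded as a debit (negative entry), so the change in the stock of reserves is the negative of that balance.
Change in official reserves = -(-13.2) = 13.2

13.2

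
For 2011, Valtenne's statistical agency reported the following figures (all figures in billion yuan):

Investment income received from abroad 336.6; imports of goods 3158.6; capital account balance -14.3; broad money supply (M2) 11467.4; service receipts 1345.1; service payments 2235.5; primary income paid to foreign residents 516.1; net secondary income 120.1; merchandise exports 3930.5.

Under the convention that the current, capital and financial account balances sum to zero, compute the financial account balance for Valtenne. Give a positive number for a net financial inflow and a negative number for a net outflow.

Goods balance = 3930.5 - 3158.6 = 771.9
Services balance = 1345.1 - 2235.5 = -890.4
Trade balance (goods + services) = 771.9 + (-890.4) = -118.5
Net primary income = 336.6 - 516.1 = -179.5
Net secondary income = 120.1
Current account = -118.5 + (-179.5) + 120.1 = -177.9
Financial account = -(-177.9 + (-14.3)) = 192.2

192.2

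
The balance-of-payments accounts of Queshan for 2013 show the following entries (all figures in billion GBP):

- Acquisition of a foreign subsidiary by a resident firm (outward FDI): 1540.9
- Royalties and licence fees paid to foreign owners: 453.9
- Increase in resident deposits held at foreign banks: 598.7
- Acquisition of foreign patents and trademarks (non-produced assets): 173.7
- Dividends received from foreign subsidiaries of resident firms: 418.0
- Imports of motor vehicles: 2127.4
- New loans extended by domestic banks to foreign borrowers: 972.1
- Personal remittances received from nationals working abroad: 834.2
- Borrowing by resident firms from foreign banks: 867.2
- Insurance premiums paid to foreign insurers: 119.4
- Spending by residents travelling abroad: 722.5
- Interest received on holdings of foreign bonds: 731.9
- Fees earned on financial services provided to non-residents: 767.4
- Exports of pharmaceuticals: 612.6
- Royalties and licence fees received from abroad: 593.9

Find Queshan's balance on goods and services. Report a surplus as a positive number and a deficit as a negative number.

Goods: 612.6 - 2127.4 = -1514.8
Services: -722.5 + 593.9 - 453.9 + 767.4 - 119.4 = 65.5
Trade balance = -1514.8 + 65.5 = -1449.3
(Excluded from the trade balance — financial account: acquisition of a foreign subsidiary by a resident firm (outward FDI) 1540.9, increase in resident deposits held at foreign banks 598.7, new loans extended by domestic banks to foreign borrowers 972.1, borrowing by resident firms from foreign banks 867.2; capital account: acquisition of foreign patents and trademarks (non-produced assets) 173.7; primary income: dividends received from foreign subsidiaries of resident firms 418.0, interest received on holdings of foreign bonds 731.9; secondary income: personal remittances received from nationals working abroad 834.2.)

-1449.3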